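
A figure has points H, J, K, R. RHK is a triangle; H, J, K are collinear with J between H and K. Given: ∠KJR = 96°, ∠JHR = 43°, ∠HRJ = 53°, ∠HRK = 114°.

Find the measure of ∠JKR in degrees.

∠JKR = 23°

1. ∠KHR = 43°  [J on ray HK]
2. ∠HKR = 23°  [△RHK]
3. ∠JKR = 23°  [J on ray KH]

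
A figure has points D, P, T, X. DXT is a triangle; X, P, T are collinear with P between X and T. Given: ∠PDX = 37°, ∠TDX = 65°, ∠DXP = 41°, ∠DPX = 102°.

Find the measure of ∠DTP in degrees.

1. ∠DXT = 41°  [P on ray XT]
2. ∠DTX = 74°  [△DXT]
3. ∠DTP = 74°  [P on ray TX]

∠DTP = 74°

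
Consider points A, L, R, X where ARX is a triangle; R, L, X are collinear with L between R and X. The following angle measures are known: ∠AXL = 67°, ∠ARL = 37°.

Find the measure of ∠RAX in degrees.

1. ∠AXR = 67°  [L on ray XR]
2. ∠ARX = 37°  [L on ray RX]
3. ∠RAX = 76°  [△ARX]

∠RAX = 76°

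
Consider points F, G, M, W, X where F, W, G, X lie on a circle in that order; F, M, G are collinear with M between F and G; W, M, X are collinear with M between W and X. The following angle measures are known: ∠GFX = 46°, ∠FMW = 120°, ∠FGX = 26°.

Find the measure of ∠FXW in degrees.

1. ∠GWX = 46°  [same arc GX]
2. ∠GMW = 60°  [linear pair at M on FG]
3. ∠FGW = 74°  [△WMG]
4. ∠FXW = 74°  [same arc FW]

∠FXW = 74°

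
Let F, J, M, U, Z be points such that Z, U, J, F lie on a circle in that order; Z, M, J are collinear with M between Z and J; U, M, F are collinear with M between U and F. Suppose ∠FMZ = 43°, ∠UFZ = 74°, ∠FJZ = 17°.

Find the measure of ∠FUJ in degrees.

1. ∠JMU = 43°  [vertical angles at M]
2. ∠UJZ = 74°  [same arc ZU]
3. ∠FUJ = 63°  [△UMJ]

∠FUJ = 63°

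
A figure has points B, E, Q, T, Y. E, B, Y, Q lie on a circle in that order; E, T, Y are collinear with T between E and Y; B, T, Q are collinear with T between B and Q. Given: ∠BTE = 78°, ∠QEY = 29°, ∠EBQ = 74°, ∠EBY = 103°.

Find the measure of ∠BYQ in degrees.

1. ∠QTY = 78°  [vertical angles at T]
2. ∠QBY = 29°  [same arc YQ]
3. ∠EYQ = 74°  [same arc EQ]
4. ∠BQY = 28°  [△YTQ]
5. ∠BYQ = 123°  [△BYQ]

∠BYQ = 123°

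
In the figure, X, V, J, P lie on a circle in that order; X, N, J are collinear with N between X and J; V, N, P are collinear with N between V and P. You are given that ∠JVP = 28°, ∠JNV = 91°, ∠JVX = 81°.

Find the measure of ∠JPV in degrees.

∠JPV = 38°

1. ∠VJX = 61°  [△VNJ]
2. ∠JXV = 38°  [△XVJ]
3. ∠JPV = 38°  [same arc VJ]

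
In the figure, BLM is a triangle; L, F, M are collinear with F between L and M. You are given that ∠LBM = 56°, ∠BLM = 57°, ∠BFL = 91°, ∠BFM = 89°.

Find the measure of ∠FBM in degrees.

1. ∠BML = 67°  [△BLM]
2. ∠BMF = 67°  [F on ray ML]
3. ∠FBM = 24°  [△BFM]

∠FBM = 24°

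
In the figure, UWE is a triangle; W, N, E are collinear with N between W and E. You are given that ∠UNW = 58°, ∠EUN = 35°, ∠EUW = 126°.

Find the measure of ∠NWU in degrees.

∠NWU = 31°

1. ∠ENU = 122°  [linear pair at N on WE]
2. ∠NEU = 23°  [△UNE]
3. ∠UEW = 23°  [N on ray EW]
4. ∠EWU = 31°  [△UWE]
5. ∠NWU = 31°  [N on ray WE]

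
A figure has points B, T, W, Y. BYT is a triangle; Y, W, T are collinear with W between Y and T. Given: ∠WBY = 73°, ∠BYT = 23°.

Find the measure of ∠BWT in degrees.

∠BWT = 96°

1. ∠BYW = 23°  [W on ray YT]
2. ∠BWY = 84°  [△BYW]
3. ∠BWT = 96°  [linear pair at W on YT]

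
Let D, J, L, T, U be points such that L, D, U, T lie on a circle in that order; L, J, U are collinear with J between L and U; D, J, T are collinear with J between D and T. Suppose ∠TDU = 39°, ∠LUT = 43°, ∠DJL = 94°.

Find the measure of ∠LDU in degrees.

∠LDU = 82°

1. ∠TLU = 39°  [same arc UT]
2. ∠LTU = 98°  [△LUT]
3. ∠LDU = 82°  [cyclic LDUT, opposite ∠D+∠T]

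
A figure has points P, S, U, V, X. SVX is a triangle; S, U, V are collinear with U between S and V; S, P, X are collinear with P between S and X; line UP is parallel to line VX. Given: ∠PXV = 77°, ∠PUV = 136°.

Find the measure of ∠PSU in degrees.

∠PSU = 59°

1. ∠SXV = 77°  [P on ray XS]
2. ∠PUS = 44°  [linear pair at U on SV]
3. ∠SPU = 77°  [UP∥VX, corresponding at P]
4. ∠PSU = 59°  [△SUP]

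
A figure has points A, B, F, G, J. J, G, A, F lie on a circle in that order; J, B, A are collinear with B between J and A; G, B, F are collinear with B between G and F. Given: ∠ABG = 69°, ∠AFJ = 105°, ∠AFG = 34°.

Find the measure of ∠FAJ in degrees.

1. ∠FBJ = 69°  [vertical angles at B]
2. ∠ABF = 111°  [linear pair at B on JA]
3. ∠FAJ = 35°  [△ABF]

∠FAJ = 35°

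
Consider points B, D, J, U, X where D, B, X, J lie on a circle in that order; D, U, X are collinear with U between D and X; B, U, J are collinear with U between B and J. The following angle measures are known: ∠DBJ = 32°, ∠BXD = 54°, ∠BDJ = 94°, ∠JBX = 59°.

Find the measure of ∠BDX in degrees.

1. ∠BXJ = 86°  [cyclic DBXJ, opposite ∠D+∠X]
2. ∠BJX = 35°  [△BXJ]
3. ∠BDX = 35°  [same arc BX]

∠BDX = 35°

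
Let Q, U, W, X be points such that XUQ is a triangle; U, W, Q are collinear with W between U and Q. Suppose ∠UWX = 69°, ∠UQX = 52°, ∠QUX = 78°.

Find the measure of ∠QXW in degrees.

∠QXW = 17°

1. ∠QWX = 111°  [linear pair at W on UQ]
2. ∠WQX = 52°  [W on ray QU]
3. ∠QXW = 17°  [△XWQ]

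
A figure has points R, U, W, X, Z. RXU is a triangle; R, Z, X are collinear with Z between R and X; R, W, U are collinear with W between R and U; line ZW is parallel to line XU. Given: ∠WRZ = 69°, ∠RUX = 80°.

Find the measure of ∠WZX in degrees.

∠WZX = 149°

1. ∠URX = 69°  [Z on RX, W on RU]
2. ∠RXU = 31°  [△RXU]
3. ∠RZW = 31°  [ZW∥XU, corresponding at Z]
4. ∠WZX = 149°  [linear pair at Z on RX]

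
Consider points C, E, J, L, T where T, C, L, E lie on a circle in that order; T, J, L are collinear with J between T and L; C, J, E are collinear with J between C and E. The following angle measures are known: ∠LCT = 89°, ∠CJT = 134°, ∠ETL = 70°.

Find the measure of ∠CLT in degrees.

1. ∠CJL = 46°  [linear pair at J on TL]
2. ∠ECL = 70°  [same arc LE]
3. ∠CLT = 64°  [△CJL]

∠CLT = 64°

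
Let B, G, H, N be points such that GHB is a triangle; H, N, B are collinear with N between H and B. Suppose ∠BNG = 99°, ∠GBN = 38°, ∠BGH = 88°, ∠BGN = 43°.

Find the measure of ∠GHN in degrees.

1. ∠GBH = 38°  [N on ray BH]
2. ∠BHG = 54°  [△GHB]
3. ∠GHN = 54°  [N on ray HB]

∠GHN = 54°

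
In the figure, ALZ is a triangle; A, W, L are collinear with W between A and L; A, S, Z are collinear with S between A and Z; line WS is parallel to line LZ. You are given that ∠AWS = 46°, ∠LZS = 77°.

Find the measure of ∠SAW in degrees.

∠SAW = 57°

1. ∠ALZ = 46°  [WS∥LZ, corresponding at W]
2. ∠AZL = 77°  [S on ray ZA]
3. ∠LAZ = 57°  [△ALZ]
4. ∠SAW = 57°  [W on AL, S on AZ]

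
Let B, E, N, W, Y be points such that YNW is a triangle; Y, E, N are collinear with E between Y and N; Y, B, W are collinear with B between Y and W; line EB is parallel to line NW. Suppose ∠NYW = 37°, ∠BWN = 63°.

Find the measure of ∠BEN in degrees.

1. ∠NWY = 63°  [B on ray WY]
2. ∠WNY = 80°  [△YNW]
3. ∠BEY = 80°  [EB∥NW, corresponding at E]
4. ∠BEN = 100°  [linear pair at E on YN]

∠BEN = 100°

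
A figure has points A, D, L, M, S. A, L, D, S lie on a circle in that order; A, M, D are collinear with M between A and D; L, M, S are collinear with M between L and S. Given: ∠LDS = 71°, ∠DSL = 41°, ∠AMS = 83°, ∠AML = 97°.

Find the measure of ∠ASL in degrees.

1. ∠LAS = 109°  [cyclic ALDS, opposite ∠A+∠D]
2. ∠DAL = 41°  [same arc LD]
3. ∠ALS = 42°  [△AML]
4. ∠ASL = 29°  [△ALS]

∠ASL = 29°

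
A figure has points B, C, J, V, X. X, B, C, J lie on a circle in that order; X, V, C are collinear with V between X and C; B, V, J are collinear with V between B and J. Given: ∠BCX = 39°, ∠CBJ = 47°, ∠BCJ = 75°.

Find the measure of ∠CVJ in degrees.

1. ∠BJX = 39°  [same arc XB]
2. ∠CXJ = 47°  [same arc CJ]
3. ∠JVX = 94°  [△XVJ]
4. ∠CVJ = 86°  [linear pair at V on XC]

∠CVJ = 86°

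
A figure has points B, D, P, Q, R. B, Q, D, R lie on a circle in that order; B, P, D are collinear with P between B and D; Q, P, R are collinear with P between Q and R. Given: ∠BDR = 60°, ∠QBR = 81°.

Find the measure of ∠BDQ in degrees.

1. ∠BQR = 60°  [same arc BR]
2. ∠BRQ = 39°  [△BQR]
3. ∠BDQ = 39°  [same arc BQ]

∠BDQ = 39°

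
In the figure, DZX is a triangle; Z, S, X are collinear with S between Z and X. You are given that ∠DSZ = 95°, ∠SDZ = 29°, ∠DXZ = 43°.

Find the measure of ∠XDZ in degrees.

1. ∠DZS = 56°  [△DZS]
2. ∠DZX = 56°  [S on ray ZX]
3. ∠XDZ = 81°  [△DZX]

∠XDZ = 81°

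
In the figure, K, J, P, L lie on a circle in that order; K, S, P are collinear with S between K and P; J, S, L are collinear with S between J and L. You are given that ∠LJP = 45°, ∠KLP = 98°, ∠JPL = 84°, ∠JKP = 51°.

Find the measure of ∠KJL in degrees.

∠KJL = 37°

1. ∠LKP = 45°  [same arc PL]
2. ∠KPL = 37°  [△KPL]
3. ∠KJL = 37°  [same arc KL]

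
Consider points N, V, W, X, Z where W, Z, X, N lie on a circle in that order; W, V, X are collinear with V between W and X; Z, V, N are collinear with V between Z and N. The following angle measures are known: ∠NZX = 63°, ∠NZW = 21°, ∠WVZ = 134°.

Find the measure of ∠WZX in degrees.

∠WZX = 84°

1. ∠NWX = 63°  [same arc XN]
2. ∠NXW = 21°  [same arc WN]
3. ∠WNX = 96°  [△WXN]
4. ∠WZX = 84°  [cyclic WZXN, opposite ∠Z+∠N]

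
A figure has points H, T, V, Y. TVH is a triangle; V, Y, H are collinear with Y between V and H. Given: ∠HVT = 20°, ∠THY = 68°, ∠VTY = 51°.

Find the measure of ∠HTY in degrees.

1. ∠TVY = 20°  [Y on ray VH]
2. ∠TYV = 109°  [△TVY]
3. ∠HYT = 71°  [linear pair at Y on VH]
4. ∠HTY = 41°  [△TYH]

∠HTY = 41°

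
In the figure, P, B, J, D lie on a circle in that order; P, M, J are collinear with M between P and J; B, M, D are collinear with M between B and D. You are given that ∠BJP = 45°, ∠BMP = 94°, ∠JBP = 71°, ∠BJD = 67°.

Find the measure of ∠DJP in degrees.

∠DJP = 22°

1. ∠BPJ = 64°  [△PBJ]
2. ∠DMJ = 94°  [vertical angles at M]
3. ∠BDJ = 64°  [same arc BJ]
4. ∠DJP = 22°  [△JMD]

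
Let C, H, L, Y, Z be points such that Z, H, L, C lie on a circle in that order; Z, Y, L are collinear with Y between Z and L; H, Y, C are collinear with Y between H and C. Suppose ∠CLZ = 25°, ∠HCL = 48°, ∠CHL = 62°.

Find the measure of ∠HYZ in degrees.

1. ∠CHZ = 25°  [same arc ZC]
2. ∠HZL = 48°  [same arc HL]
3. ∠HYZ = 107°  [△ZYH]

∠HYZ = 107°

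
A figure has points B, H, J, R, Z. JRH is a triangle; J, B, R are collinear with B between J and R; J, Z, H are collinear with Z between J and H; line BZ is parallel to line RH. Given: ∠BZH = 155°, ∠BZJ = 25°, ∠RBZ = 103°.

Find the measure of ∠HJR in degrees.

∠HJR = 78°

1. ∠JBZ = 77°  [linear pair at B on JR]
2. ∠BJZ = 78°  [△JBZ]
3. ∠HJR = 78°  [B on JR, Z on JH]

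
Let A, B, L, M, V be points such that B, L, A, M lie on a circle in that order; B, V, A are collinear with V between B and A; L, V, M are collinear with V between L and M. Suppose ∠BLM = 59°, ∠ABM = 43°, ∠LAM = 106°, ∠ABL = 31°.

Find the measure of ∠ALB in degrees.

∠ALB = 102°

1. ∠BAM = 59°  [same arc BM]
2. ∠AMB = 78°  [△BAM]
3. ∠ALB = 102°  [cyclic BLAM, opposite ∠L+∠M]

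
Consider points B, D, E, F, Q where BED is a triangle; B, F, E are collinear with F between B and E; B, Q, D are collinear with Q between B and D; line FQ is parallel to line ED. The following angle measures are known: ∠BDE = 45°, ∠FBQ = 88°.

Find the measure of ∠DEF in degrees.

1. ∠BQF = 45°  [FQ∥ED, corresponding at Q]
2. ∠BFQ = 47°  [△BFQ]
3. ∠EFQ = 133°  [linear pair at F on BE]
4. ∠DEF = 47°  [FQ∥ED, co-interior at E–F]

∠DEF = 47°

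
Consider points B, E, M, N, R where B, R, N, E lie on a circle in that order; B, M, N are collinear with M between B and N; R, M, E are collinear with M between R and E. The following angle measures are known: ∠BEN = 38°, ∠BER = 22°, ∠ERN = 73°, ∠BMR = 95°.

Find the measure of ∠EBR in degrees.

∠EBR = 89°

1. ∠BRN = 142°  [cyclic BRNE, opposite ∠R+∠E]
2. ∠BNR = 22°  [same arc BR]
3. ∠NBR = 16°  [△BRN]
4. ∠BRE = 69°  [△BMR]
5. ∠EBR = 89°  [△BRE]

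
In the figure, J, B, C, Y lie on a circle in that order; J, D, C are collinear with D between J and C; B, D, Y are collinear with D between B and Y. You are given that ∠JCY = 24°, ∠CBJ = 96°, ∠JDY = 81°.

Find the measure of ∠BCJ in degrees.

1. ∠CYJ = 84°  [cyclic JBCY, opposite ∠B+∠Y]
2. ∠BDC = 81°  [vertical angles at D]
3. ∠CJY = 72°  [△JCY]
4. ∠CBY = 72°  [same arc CY]
5. ∠BCJ = 27°  [△BDC]

∠BCJ = 27°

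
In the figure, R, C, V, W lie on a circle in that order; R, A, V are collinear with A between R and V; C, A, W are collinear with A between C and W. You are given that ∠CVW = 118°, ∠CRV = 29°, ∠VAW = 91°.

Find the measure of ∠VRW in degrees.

1. ∠CWV = 29°  [same arc CV]
2. ∠VCW = 33°  [△CVW]
3. ∠VRW = 33°  [same arc VW]

∠VRW = 33°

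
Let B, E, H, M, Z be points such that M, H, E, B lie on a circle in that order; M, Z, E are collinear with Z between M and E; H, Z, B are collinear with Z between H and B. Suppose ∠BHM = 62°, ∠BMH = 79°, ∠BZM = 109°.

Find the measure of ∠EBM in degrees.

∠EBM = 86°

1. ∠BEM = 62°  [same arc MB]
2. ∠HBM = 39°  [△MHB]
3. ∠BME = 32°  [△MZB]
4. ∠EBM = 86°  [△MEB]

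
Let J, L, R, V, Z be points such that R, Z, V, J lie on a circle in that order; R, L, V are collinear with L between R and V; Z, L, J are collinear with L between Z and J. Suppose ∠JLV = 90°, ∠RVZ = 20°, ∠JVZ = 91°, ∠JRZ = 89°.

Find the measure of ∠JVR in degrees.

1. ∠RJZ = 20°  [same arc RZ]
2. ∠JZR = 71°  [△RZJ]
3. ∠JVR = 71°  [same arc RJ]

∠JVR = 71°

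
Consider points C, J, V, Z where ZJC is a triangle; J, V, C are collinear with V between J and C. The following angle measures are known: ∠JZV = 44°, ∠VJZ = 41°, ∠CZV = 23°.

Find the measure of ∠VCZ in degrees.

1. ∠JVZ = 95°  [△ZJV]
2. ∠CVZ = 85°  [linear pair at V on JC]
3. ∠VCZ = 72°  [△ZVC]

∠VCZ = 72°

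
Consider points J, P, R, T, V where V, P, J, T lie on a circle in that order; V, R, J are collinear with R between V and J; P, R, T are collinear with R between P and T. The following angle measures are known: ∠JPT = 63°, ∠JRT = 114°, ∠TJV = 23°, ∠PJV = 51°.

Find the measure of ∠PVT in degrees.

∠PVT = 106°

1. ∠TPV = 23°  [same arc VT]
2. ∠PTV = 51°  [same arc VP]
3. ∠PVT = 106°  [△VPT]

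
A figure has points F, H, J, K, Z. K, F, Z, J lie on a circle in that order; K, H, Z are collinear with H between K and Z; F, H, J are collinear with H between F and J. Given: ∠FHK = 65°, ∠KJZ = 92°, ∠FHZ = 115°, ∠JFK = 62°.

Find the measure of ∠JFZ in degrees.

1. ∠FKZ = 53°  [△KHF]
2. ∠KFZ = 88°  [cyclic KFZJ, opposite ∠F+∠J]
3. ∠FZK = 39°  [△KFZ]
4. ∠JFZ = 26°  [△FHZ]

∠JFZ = 26°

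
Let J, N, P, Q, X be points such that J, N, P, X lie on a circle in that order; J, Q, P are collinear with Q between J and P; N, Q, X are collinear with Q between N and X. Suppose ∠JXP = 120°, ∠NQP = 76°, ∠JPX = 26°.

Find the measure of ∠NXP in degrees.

1. ∠JQX = 76°  [vertical angles at Q]
2. ∠PQX = 104°  [linear pair at Q on JP]
3. ∠NXP = 50°  [△PQX]

∠NXP = 50°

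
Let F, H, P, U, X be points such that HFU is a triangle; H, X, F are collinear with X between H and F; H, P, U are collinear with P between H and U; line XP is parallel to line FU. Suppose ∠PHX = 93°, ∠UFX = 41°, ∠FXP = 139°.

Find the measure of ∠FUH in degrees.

1. ∠FHU = 93°  [X on HF, P on HU]
2. ∠HFU = 41°  [X on ray FH]
3. ∠FUH = 46°  [△HFU]

∠FUH = 46°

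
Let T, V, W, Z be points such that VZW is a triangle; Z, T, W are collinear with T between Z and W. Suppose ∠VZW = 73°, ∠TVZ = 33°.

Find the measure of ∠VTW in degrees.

1. ∠TZV = 73°  [T on ray ZW]
2. ∠VTZ = 74°  [△VZT]
3. ∠VTW = 106°  [linear pair at T on ZW]

∠VTW = 106°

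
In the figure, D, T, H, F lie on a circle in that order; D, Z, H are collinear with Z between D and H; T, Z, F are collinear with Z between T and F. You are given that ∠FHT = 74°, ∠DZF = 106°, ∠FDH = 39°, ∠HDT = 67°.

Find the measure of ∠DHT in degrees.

1. ∠HZT = 106°  [vertical angles at Z]
2. ∠FTH = 39°  [same arc HF]
3. ∠DHT = 35°  [△TZH]

∠DHT = 35°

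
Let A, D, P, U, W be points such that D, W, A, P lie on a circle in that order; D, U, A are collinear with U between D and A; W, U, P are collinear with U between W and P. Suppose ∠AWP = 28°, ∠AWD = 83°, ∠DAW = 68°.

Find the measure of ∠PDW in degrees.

∠PDW = 57°

1. ∠AUW = 84°  [△WUA]
2. ∠ADW = 29°  [△DWA]
3. ∠DPW = 68°  [same arc DW]
4. ∠DUW = 96°  [linear pair at U on DA]
5. ∠DWP = 55°  [△DUW]
6. ∠PDW = 57°  [△DWP]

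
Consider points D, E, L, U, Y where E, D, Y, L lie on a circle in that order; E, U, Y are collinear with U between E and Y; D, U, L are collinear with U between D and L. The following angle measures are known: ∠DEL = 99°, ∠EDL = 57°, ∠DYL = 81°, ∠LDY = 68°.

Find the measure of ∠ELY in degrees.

1. ∠EYL = 57°  [same arc EL]
2. ∠LEY = 68°  [same arc YL]
3. ∠ELY = 55°  [△EYL]

∠ELY = 55°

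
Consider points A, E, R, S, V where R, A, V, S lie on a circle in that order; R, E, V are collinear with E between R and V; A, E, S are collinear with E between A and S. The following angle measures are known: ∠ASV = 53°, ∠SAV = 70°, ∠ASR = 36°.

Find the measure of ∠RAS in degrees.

1. ∠AVS = 57°  [△AVS]
2. ∠ARS = 123°  [cyclic RAVS, opposite ∠R+∠V]
3. ∠RAS = 21°  [△RAS]

∠RAS = 21°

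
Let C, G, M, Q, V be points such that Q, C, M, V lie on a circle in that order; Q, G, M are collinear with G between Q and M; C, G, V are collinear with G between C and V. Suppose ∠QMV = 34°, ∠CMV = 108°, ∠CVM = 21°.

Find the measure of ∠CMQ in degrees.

∠CMQ = 74°

1. ∠QCV = 34°  [same arc QV]
2. ∠CQV = 72°  [cyclic QCMV, opposite ∠Q+∠M]
3. ∠CVQ = 74°  [△QCV]
4. ∠CMQ = 74°  [same arc QC]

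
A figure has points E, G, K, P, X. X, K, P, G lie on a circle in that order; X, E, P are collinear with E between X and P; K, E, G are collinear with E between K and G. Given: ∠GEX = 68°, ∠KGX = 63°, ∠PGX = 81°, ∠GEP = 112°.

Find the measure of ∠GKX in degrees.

1. ∠GXP = 49°  [△XEG]
2. ∠GPX = 50°  [△XPG]
3. ∠GKX = 50°  [same arc XG]

∠GKX = 50°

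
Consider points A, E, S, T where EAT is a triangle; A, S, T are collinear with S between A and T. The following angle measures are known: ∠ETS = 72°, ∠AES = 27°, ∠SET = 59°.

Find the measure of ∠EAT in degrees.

1. ∠EST = 49°  [△EST]
2. ∠ASE = 131°  [linear pair at S on AT]
3. ∠EAS = 22°  [△EAS]
4. ∠EAT = 22°  [S on ray AT]

∠EAT = 22°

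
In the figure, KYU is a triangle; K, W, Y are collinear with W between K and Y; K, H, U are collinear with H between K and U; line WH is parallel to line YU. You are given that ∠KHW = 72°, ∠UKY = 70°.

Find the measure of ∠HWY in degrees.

∠HWY = 142°

1. ∠KUY = 72°  [WH∥YU, corresponding at H]
2. ∠KYU = 38°  [△KYU]
3. ∠HWK = 38°  [WH∥YU, corresponding at W]
4. ∠HWY = 142°  [linear pair at W on KY]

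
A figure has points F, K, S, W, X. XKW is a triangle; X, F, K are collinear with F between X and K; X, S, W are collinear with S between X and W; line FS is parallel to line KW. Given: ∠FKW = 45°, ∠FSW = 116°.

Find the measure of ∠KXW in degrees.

1. ∠WKX = 45°  [F on ray KX]
2. ∠FSX = 64°  [linear pair at S on XW]
3. ∠SFX = 45°  [FS∥KW, corresponding at F]
4. ∠FXS = 71°  [△XFS]
5. ∠KXW = 71°  [F on XK, S on XW]

∠KXW = 71°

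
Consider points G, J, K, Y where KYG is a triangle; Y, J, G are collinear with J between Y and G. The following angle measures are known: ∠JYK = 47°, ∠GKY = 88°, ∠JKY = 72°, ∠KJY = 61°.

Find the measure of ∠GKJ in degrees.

1. ∠GYK = 47°  [J on ray YG]
2. ∠KGY = 45°  [△KYG]
3. ∠GJK = 119°  [linear pair at J on YG]
4. ∠JGK = 45°  [J on ray GY]
5. ∠GKJ = 16°  [△KJG]

∠GKJ = 16°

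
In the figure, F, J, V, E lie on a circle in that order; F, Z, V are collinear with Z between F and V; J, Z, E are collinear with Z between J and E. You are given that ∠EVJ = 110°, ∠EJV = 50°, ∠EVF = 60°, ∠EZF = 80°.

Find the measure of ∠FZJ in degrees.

∠FZJ = 100°

1. ∠JEV = 20°  [△JVE]
2. ∠EJF = 60°  [same arc FE]
3. ∠JFV = 20°  [same arc JV]
4. ∠FZJ = 100°  [△FZJ]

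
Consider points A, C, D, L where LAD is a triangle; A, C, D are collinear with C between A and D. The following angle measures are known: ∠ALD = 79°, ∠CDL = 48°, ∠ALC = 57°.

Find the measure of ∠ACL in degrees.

∠ACL = 70°

1. ∠ADL = 48°  [C on ray DA]
2. ∠DAL = 53°  [△LAD]
3. ∠CAL = 53°  [C on ray AD]
4. ∠ACL = 70°  [△LAC]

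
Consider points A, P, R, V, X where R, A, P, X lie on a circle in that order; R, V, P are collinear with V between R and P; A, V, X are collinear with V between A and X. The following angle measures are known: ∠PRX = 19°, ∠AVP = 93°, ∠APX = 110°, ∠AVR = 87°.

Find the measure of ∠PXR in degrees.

∠PXR = 119°

1. ∠PAX = 19°  [same arc PX]
2. ∠AXP = 51°  [△APX]
3. ∠PVX = 87°  [vertical angles at V]
4. ∠RPX = 42°  [△PVX]
5. ∠PXR = 119°  [△RPX]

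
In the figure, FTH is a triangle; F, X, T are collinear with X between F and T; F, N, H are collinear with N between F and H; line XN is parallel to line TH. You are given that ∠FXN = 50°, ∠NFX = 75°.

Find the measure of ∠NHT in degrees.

∠NHT = 55°

1. ∠FNX = 55°  [△FXN]
2. ∠HNX = 125°  [linear pair at N on FH]
3. ∠NHT = 55°  [XN∥TH, co-interior at H–N]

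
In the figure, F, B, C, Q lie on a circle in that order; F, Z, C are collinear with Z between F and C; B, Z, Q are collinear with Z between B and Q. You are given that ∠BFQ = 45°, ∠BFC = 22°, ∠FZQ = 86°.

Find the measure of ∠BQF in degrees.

∠BQF = 71°

1. ∠BCQ = 135°  [cyclic FBCQ, opposite ∠F+∠C]
2. ∠BQC = 22°  [same arc BC]
3. ∠BZC = 86°  [vertical angles at Z]
4. ∠CBQ = 23°  [△BCQ]
5. ∠BCF = 71°  [△BZC]
6. ∠BQF = 71°  [same arc FB]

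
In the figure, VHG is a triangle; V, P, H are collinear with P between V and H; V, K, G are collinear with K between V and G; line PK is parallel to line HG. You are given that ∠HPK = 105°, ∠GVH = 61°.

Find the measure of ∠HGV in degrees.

∠HGV = 44°

1. ∠KPV = 75°  [linear pair at P on VH]
2. ∠KVP = 61°  [P on VH, K on VG]
3. ∠PKV = 44°  [△VPK]
4. ∠HGV = 44°  [PK∥HG, corresponding at K]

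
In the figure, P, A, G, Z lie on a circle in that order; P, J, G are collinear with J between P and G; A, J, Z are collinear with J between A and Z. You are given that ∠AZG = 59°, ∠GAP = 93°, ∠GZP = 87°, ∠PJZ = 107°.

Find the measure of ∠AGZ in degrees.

∠AGZ = 76°

1. ∠APG = 59°  [same arc AG]
2. ∠AGP = 28°  [△PAG]
3. ∠AJG = 107°  [vertical angles at J]
4. ∠GAZ = 45°  [△AJG]
5. ∠AGZ = 76°  [△AGZ]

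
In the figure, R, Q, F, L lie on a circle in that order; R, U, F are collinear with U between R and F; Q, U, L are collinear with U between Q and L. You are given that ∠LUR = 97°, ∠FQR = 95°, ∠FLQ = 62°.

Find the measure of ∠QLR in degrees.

∠QLR = 23°

1. ∠FUL = 83°  [linear pair at U on RF]
2. ∠FLR = 85°  [cyclic RQFL, opposite ∠Q+∠L]
3. ∠LFR = 35°  [△FUL]
4. ∠FRL = 60°  [△RFL]
5. ∠QLR = 23°  [△RUL]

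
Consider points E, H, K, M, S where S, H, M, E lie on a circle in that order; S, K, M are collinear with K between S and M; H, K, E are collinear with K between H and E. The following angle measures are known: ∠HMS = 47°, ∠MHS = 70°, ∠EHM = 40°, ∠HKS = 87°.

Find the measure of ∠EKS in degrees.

∠EKS = 93°

1. ∠HES = 47°  [same arc SH]
2. ∠ESM = 40°  [same arc ME]
3. ∠EKS = 93°  [△SKE]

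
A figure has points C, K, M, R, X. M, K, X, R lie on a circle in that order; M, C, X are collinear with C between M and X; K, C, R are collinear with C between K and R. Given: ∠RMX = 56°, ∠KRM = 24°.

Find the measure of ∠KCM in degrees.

∠KCM = 80°

1. ∠RKX = 56°  [same arc XR]
2. ∠KXM = 24°  [same arc MK]
3. ∠KCX = 100°  [△KCX]
4. ∠KCM = 80°  [linear pair at C on MX]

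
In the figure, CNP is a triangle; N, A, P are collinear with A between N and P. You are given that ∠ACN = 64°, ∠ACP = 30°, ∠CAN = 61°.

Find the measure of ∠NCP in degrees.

1. ∠ANC = 55°  [△CNA]
2. ∠CAP = 119°  [linear pair at A on NP]
3. ∠CNP = 55°  [A on ray NP]
4. ∠APC = 31°  [△CAP]
5. ∠CPN = 31°  [A on ray PN]
6. ∠NCP = 94°  [△CNP]

∠NCP = 94°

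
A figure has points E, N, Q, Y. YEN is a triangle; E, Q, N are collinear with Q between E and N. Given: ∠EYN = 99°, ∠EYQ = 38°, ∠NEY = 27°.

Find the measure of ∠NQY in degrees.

∠NQY = 65°

1. ∠QEY = 27°  [Q on ray EN]
2. ∠EQY = 115°  [△YEQ]
3. ∠NQY = 65°  [linear pair at Q on EN]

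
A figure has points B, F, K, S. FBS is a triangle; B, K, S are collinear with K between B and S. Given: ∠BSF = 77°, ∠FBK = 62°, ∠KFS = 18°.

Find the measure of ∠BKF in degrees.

1. ∠FSK = 77°  [K on ray SB]
2. ∠FKS = 85°  [△FKS]
3. ∠BKF = 95°  [linear pair at K on BS]

∠BKF = 95°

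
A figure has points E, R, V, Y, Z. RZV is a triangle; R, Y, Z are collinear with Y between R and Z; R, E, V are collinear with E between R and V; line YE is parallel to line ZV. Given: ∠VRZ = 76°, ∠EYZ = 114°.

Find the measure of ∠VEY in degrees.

∠VEY = 142°

1. ∠ERY = 76°  [Y on RZ, E on RV]
2. ∠EYR = 66°  [linear pair at Y on RZ]
3. ∠REY = 38°  [△RYE]
4. ∠VEY = 142°  [linear pair at E on RV]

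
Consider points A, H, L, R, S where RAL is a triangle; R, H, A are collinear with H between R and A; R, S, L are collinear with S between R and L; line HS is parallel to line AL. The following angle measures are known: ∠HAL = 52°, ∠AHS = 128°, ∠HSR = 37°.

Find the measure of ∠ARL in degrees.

1. ∠LAR = 52°  [H on ray AR]
2. ∠ALR = 37°  [HS∥AL, corresponding at S]
3. ∠ARL = 91°  [△RAL]

∠ARL = 91°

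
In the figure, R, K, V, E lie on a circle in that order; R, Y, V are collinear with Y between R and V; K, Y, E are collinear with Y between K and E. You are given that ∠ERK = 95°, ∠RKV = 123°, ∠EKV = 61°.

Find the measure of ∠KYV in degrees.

∠KYV = 96°

1. ∠EVK = 85°  [cyclic RKVE, opposite ∠R+∠V]
2. ∠KEV = 34°  [△KVE]
3. ∠KRV = 34°  [same arc KV]
4. ∠KVR = 23°  [△RKV]
5. ∠KYV = 96°  [△KYV]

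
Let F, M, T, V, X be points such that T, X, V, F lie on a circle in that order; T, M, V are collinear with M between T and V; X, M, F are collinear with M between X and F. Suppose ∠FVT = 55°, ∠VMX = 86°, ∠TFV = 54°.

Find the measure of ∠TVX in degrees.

1. ∠FXT = 55°  [same arc TF]
2. ∠TMX = 94°  [linear pair at M on TV]
3. ∠TXV = 126°  [cyclic TXVF, opposite ∠X+∠F]
4. ∠VTX = 31°  [△TMX]
5. ∠TVX = 23°  [△TXV]

∠TVX = 23°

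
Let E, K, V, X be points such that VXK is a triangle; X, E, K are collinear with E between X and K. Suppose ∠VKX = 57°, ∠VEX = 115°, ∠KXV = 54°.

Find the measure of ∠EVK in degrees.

∠EVK = 58°

1. ∠EKV = 57°  [E on ray KX]
2. ∠KEV = 65°  [linear pair at E on XK]
3. ∠EVK = 58°  [△VEK]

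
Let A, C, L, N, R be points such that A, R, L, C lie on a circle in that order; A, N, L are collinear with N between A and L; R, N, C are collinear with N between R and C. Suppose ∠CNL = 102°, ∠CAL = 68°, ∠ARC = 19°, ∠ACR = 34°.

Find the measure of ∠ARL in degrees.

1. ∠ANR = 102°  [vertical angles at N]
2. ∠LAR = 59°  [△ANR]
3. ∠ALR = 34°  [same arc AR]
4. ∠ARL = 87°  [△ARL]

∠ARL = 87°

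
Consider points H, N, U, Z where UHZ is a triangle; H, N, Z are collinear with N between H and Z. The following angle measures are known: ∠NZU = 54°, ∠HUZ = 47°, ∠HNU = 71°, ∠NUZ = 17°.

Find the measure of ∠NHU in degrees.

1. ∠HZU = 54°  [N on ray ZH]
2. ∠UHZ = 79°  [△UHZ]
3. ∠NHU = 79°  [N on ray HZ]

∠NHU = 79°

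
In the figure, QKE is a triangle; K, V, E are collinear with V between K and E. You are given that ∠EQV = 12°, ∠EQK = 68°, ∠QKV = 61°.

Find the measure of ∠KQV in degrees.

1. ∠EKQ = 61°  [V on ray KE]
2. ∠KEQ = 51°  [△QKE]
3. ∠QEV = 51°  [V on ray EK]
4. ∠EVQ = 117°  [△QVE]
5. ∠KVQ = 63°  [linear pair at V on KE]
6. ∠KQV = 56°  [△QKV]

∠KQV = 56°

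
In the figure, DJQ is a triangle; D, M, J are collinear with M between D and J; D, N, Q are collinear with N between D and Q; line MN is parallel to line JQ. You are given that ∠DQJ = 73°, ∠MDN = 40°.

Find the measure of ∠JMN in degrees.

∠JMN = 113°

1. ∠DNM = 73°  [MN∥JQ, corresponding at N]
2. ∠DMN = 67°  [△DMN]
3. ∠JMN = 113°  [linear pair at M on DJ]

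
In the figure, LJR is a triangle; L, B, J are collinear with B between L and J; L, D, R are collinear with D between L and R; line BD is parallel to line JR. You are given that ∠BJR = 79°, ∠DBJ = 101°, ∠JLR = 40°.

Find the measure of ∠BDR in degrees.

∠BDR = 119°

1. ∠DBL = 79°  [linear pair at B on LJ]
2. ∠BLD = 40°  [B on LJ, D on LR]
3. ∠BDL = 61°  [△LBD]
4. ∠BDR = 119°  [linear pair at D on LR]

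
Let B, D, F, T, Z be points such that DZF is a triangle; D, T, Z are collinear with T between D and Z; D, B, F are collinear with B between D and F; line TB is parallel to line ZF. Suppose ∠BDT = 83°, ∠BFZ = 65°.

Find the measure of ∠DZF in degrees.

1. ∠FDZ = 83°  [T on DZ, B on DF]
2. ∠DFZ = 65°  [B on ray FD]
3. ∠DZF = 32°  [△DZF]

∠DZF = 32°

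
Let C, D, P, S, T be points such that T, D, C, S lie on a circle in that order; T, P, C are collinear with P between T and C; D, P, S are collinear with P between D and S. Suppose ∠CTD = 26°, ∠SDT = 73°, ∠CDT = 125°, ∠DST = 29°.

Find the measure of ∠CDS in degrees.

∠CDS = 52°

1. ∠DCT = 29°  [△TDC]
2. ∠DPT = 81°  [△TPD]
3. ∠CPD = 99°  [linear pair at P on TC]
4. ∠CDS = 52°  [△DPC]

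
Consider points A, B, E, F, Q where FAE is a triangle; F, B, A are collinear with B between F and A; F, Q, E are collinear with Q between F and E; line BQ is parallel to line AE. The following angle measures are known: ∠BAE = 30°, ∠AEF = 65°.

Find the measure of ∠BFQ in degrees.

1. ∠EAF = 30°  [B on ray AF]
2. ∠AFE = 85°  [△FAE]
3. ∠BFQ = 85°  [B on FA, Q on FE]

∠BFQ = 85°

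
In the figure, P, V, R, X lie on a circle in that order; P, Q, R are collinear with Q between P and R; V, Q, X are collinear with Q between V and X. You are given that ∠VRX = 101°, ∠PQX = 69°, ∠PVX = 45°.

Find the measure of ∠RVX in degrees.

1. ∠RQX = 111°  [linear pair at Q on PR]
2. ∠PRX = 45°  [same arc PX]
3. ∠RXV = 24°  [△RQX]
4. ∠RVX = 55°  [△VRX]

∠RVX = 55°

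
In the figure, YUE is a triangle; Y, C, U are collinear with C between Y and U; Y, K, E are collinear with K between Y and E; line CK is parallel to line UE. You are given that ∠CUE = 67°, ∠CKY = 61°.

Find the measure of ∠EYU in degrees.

1. ∠EUY = 67°  [C on ray UY]
2. ∠UEY = 61°  [CK∥UE, corresponding at K]
3. ∠EYU = 52°  [△YUE]

∠EYU = 52°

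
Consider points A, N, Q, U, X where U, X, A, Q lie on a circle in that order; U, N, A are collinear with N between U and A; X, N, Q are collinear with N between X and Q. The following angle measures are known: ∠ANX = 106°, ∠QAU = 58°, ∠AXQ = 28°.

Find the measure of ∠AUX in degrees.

∠AUX = 48°

1. ∠UNX = 74°  [linear pair at N on UA]
2. ∠QXU = 58°  [same arc UQ]
3. ∠AUX = 48°  [△UNX]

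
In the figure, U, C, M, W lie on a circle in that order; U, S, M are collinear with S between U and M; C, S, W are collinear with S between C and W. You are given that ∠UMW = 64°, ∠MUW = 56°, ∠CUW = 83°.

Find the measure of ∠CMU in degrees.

1. ∠UCW = 64°  [same arc UW]
2. ∠CWU = 33°  [△UCW]
3. ∠CMU = 33°  [same arc UC]

∠CMU = 33°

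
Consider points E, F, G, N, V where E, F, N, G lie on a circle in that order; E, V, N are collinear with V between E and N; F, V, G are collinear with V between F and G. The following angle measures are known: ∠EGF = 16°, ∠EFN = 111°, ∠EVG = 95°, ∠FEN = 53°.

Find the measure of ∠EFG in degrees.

1. ∠GEN = 69°  [△EVG]
2. ∠EGN = 69°  [cyclic EFNG, opposite ∠F+∠G]
3. ∠ENG = 42°  [△ENG]
4. ∠EFG = 42°  [same arc EG]

∠EFG = 42°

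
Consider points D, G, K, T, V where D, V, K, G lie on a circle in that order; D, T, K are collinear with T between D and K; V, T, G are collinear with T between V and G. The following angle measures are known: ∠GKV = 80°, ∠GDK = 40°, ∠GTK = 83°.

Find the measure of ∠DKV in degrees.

∠DKV = 43°

1. ∠GVK = 40°  [same arc KG]
2. ∠DTV = 83°  [vertical angles at T]
3. ∠KTV = 97°  [linear pair at T on DK]
4. ∠DKV = 43°  [△VTK]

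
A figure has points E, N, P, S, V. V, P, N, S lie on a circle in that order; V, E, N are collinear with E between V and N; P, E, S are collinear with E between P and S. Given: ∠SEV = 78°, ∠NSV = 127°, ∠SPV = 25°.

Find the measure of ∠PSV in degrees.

1. ∠SNV = 25°  [same arc VS]
2. ∠NVS = 28°  [△VNS]
3. ∠PSV = 74°  [△VES]

∠PSV = 74°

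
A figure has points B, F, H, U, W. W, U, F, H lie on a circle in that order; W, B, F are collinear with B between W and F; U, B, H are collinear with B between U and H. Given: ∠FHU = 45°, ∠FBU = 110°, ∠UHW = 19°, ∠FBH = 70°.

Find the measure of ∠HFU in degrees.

1. ∠UFW = 19°  [same arc WU]
2. ∠FUH = 51°  [△UBF]
3. ∠HFU = 84°  [△UFH]

∠HFU = 84°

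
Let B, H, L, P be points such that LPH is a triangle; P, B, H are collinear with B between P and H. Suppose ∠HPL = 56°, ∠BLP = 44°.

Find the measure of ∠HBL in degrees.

∠HBL = 100°

1. ∠BPL = 56°  [B on ray PH]
2. ∠LBP = 80°  [△LPB]
3. ∠HBL = 100°  [linear pair at B on PH]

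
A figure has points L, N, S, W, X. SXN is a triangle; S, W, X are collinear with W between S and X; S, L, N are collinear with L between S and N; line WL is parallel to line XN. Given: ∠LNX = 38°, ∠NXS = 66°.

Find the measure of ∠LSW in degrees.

1. ∠SNX = 38°  [L on ray NS]
2. ∠NSX = 76°  [△SXN]
3. ∠LSW = 76°  [W on SX, L on SN]

∠LSW = 76°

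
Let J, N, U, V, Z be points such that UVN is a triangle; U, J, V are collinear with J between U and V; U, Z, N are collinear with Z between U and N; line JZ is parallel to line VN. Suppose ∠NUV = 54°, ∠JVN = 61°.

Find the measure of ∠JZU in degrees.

∠JZU = 65°

1. ∠NVU = 61°  [J on ray VU]
2. ∠UNV = 65°  [△UVN]
3. ∠JZU = 65°  [JZ∥VN, corresponding at Z]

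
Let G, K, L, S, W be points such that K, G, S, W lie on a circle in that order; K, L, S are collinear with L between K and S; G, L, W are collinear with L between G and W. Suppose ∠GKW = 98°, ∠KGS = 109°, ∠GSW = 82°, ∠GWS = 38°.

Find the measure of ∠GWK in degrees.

1. ∠GKS = 38°  [same arc GS]
2. ∠GSK = 33°  [△KGS]
3. ∠GWK = 33°  [same arc KG]

∠GWK = 33°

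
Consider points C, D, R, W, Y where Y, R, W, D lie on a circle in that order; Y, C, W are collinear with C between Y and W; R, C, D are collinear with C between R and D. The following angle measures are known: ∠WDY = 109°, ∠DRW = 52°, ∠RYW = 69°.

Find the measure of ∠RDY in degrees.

∠RDY = 40°

1. ∠WRY = 71°  [cyclic YRWD, opposite ∠R+∠D]
2. ∠RWY = 40°  [△YRW]
3. ∠RDY = 40°  [same arc YR]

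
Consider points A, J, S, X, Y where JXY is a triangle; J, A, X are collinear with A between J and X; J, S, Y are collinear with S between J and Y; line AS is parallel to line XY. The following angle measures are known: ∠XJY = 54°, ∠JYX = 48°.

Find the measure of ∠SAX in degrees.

1. ∠JXY = 78°  [△JXY]
2. ∠JAS = 78°  [AS∥XY, corresponding at A]
3. ∠SAX = 102°  [linear pair at A on JX]

∠SAX = 102°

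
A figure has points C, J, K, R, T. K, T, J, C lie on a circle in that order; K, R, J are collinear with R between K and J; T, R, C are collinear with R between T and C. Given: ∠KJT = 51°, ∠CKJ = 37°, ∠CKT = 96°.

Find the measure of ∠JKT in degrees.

1. ∠CTJ = 37°  [same arc JC]
2. ∠CJT = 84°  [cyclic KTJC, opposite ∠K+∠J]
3. ∠JCT = 59°  [△TJC]
4. ∠JKT = 59°  [same arc TJ]

∠JKT = 59°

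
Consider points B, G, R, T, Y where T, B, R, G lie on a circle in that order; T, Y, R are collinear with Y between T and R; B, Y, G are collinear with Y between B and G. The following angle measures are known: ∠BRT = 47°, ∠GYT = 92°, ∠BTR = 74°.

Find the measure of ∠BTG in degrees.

1. ∠BYR = 92°  [vertical angles at Y]
2. ∠BGR = 74°  [same arc BR]
3. ∠GBR = 41°  [△BYR]
4. ∠BRG = 65°  [△BRG]
5. ∠BTG = 115°  [cyclic TBRG, opposite ∠T+∠R]

∠BTG = 115°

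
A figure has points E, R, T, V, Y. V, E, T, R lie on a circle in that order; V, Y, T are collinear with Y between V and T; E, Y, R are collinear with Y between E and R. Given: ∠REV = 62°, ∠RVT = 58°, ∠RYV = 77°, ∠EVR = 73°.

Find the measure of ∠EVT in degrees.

∠EVT = 15°

1. ∠RTV = 62°  [same arc VR]
2. ∠RYT = 103°  [linear pair at Y on VT]
3. ∠ERT = 15°  [△TYR]
4. ∠EVT = 15°  [same arc ET]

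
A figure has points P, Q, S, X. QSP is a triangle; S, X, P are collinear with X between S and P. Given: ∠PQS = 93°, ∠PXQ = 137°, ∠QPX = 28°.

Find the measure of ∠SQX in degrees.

∠SQX = 78°

1. ∠QXS = 43°  [linear pair at X on SP]
2. ∠QPS = 28°  [X on ray PS]
3. ∠PSQ = 59°  [△QSP]
4. ∠QSX = 59°  [X on ray SP]
5. ∠SQX = 78°  [△QSX]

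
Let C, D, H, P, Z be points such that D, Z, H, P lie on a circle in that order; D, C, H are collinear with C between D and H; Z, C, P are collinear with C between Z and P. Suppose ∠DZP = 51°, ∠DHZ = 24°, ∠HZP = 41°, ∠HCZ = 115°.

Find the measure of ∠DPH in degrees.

1. ∠DHP = 51°  [same arc DP]
2. ∠HDP = 41°  [same arc HP]
3. ∠DPH = 88°  [△DHP]

∠DPH = 88°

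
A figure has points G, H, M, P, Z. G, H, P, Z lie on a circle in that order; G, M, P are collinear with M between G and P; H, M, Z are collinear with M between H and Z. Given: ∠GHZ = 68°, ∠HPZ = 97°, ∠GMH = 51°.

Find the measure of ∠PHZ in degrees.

1. ∠GPZ = 68°  [same arc GZ]
2. ∠PMZ = 51°  [vertical angles at M]
3. ∠HZP = 61°  [△PMZ]
4. ∠PHZ = 22°  [△HPZ]

∠PHZ = 22°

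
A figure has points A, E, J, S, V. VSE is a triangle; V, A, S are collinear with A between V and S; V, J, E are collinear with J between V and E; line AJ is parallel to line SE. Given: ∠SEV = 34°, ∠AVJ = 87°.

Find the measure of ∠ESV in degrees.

1. ∠AJV = 34°  [AJ∥SE, corresponding at J]
2. ∠JAV = 59°  [△VAJ]
3. ∠ESV = 59°  [AJ∥SE, corresponding at A]

∠ESV = 59°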